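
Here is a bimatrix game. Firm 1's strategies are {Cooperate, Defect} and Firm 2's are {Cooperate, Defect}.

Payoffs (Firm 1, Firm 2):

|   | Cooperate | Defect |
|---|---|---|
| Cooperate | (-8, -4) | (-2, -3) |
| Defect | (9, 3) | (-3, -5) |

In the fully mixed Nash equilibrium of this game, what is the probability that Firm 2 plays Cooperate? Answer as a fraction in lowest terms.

Let c be the probability that Firm 2 plays Cooperate. In a completely mixed equilibrium, Firm 1 must be indifferent between Cooperate and Defect.
Firm 1's expected payoff from Cooperate is −8c − 2(1−c); from Defect it is 9c − 3(1−c).
Setting these equal: −6c − 2 = 12c − 3, so c = 1/18.

1/18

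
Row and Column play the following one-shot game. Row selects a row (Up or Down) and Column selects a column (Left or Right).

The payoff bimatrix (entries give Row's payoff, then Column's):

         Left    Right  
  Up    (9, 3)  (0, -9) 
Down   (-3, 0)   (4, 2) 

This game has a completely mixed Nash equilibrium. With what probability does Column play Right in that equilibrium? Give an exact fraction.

Let c be the probability that Column plays Left. In a completely mixed equilibrium, Row must be indifferent between Up and Down.
Row's expected payoff from Up is 9c; from Down it is −3c + 4(1−c).
Setting these equal: 9c = −7c + 4, so c = 1/4.
Therefore Column plays Right with probability 1 − 1/4 = 3/4.

3/4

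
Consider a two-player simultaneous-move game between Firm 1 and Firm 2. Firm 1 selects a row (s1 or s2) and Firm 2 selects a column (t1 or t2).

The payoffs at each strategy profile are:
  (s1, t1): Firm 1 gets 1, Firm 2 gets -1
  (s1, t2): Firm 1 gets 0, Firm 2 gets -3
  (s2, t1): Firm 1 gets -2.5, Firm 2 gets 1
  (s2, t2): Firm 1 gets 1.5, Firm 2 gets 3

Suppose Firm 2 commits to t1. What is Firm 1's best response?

s1

Against t1, Firm 1 earns 1 from s1 and -2.5 from s2.
So s1 is the best response.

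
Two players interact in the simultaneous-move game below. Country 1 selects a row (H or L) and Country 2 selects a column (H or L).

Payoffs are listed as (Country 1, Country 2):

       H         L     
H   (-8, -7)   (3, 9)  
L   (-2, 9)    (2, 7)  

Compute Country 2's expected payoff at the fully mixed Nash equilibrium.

65/9

First find p, the probability Country 1 plays H, from Country 2's indifference between H and L: −7p + 9(1−p) = 9p + 7(1−p), giving p = 1/9.
Since Country 2 is indifferent in equilibrium, Country 2's expected payoff equals the payoff from either column against (1/9, 8/9). Using H: −7(1/9) + 9(8/9) = 65/9.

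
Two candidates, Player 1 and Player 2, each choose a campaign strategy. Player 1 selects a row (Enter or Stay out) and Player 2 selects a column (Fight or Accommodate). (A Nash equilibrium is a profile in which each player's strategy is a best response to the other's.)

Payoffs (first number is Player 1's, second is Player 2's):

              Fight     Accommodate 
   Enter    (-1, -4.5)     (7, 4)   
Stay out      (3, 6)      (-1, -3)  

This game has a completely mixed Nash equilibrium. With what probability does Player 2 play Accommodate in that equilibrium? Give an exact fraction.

Let c be the probability that Player 2 plays Fight. In a completely mixed equilibrium, Player 1 must be indifferent between Enter and Stay out.
Player 1's expected payoff from Enter is −c + 7(1−c); from Stay out it is 3c − (1−c).
Setting these equal: −8c + 7 = 4c − 1, so c = 2/3.
Therefore Player 2 plays Accommodate with probability 1 − 2/3 = 1/3.

1/3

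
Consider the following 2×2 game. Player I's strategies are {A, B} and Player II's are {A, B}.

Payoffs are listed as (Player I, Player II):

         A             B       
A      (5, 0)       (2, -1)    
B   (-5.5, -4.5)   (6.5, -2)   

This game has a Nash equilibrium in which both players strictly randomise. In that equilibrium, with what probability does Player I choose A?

Let x be the probability that Player I plays A. In a completely mixed equilibrium, Player II must be indifferent between A and B.
Player II's expected payoff from A is −4.5(1−x); from B it is −x − 2(1−x).
Setting these equal: 4.5x − 4.5 = x − 2, so x = 5/7.

5/7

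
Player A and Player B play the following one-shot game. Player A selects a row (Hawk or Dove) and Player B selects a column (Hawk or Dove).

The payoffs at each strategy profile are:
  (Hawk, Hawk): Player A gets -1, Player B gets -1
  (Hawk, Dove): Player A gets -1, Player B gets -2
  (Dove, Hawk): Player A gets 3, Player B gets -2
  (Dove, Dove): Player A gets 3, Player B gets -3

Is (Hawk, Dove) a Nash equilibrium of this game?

At (Hawk, Dove), Player A earns -1; switching to Dove would give 3, so Player A would deviate.
Player B earns -2; switching to Hawk would give -1, so Player B would deviate.
Since at least one player can profitably deviate, this is not a Nash equilibrium.

No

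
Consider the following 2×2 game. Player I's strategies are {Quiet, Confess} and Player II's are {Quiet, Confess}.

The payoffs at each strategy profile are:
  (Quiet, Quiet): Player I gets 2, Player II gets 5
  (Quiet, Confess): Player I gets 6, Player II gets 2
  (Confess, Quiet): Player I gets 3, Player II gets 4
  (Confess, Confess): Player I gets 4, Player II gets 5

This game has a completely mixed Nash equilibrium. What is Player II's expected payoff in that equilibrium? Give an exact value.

First find x, the probability Player I plays Quiet, from Player II's indifference between Quiet and Confess: 5x + 4(1−x) = 2x + 5(1−x), giving x = 1/4.
Since Player II is indifferent in equilibrium, Player II's expected payoff equals the payoff from either column against (1/4, 3/4). Using Quiet: 5(1/4) + 4(3/4) = 17/4.

17/4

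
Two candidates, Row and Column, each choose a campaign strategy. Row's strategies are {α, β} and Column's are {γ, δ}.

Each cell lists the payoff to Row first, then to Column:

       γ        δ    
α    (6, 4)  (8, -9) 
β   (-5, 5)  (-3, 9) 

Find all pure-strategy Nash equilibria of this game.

(α, γ)

(α, γ): Row gets 6 ≥ -5 from β, and Column gets 4 ≥ -9 from δ — Nash equilibrium.
(α, δ): Column prefers γ (4 > -9) — not an equilibrium.
(β, γ): Row prefers α (6 > -5); Column prefers δ (9 > 5) — not an equilibrium.
(β, δ): Row prefers α (8 > -3) — not an equilibrium.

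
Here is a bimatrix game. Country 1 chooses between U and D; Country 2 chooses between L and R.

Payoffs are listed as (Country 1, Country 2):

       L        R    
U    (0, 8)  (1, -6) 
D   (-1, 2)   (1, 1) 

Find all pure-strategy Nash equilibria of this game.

(U, L): Country 1 gets 0 ≥ -1 from D, and Country 2 gets 8 ≥ -6 from R — Nash equilibrium.
(U, R): Country 2 prefers L (8 > -6) — not an equilibrium.
(D, L): Country 1 prefers U (0 > -1) — not an equilibrium.
(D, R): Country 2 prefers L (2 > 1) — not an equilibrium.

(U, L)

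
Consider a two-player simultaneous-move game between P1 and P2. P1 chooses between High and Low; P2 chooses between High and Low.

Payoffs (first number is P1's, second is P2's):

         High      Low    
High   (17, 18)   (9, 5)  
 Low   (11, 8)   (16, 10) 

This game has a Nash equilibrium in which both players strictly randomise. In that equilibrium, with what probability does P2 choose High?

7/13

Let y be the probability that P2 plays High. In a completely mixed equilibrium, P1 must be indifferent between High and Low.
P1's expected payoff from High is 17y + 9(1−y); from Low it is 11y + 16(1−y).
Setting these equal: 8y + 9 = −5y + 16, so y = 7/13.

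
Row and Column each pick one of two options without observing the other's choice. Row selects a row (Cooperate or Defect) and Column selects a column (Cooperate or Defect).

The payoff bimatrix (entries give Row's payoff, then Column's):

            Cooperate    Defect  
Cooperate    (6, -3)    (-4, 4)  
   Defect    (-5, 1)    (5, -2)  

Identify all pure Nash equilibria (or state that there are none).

none

(Cooperate, Cooperate): Column prefers Defect (4 > -3) — not an equilibrium.
(Cooperate, Defect): Row prefers Defect (5 > -4) — not an equilibrium.
(Defect, Cooperate): Row prefers Cooperate (6 > -5) — not an equilibrium.
(Defect, Defect): Column prefers Cooperate (1 > -2) — not an equilibrium.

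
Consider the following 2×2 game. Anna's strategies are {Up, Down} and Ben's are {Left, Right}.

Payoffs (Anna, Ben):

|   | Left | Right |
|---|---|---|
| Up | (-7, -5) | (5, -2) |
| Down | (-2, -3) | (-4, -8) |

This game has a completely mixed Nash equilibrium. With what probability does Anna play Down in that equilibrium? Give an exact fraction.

3/8

Let x be the probability that Anna plays Up. In a completely mixed equilibrium, Ben must be indifferent between Left and Right.
Ben's expected payoff from Left is −5x − 3(1−x); from Right it is −2x − 8(1−x).
Setting these equal: −2x − 3 = 6x − 8, so x = 5/8.
Therefore Anna plays Down with probability 1 − 5/8 = 3/8.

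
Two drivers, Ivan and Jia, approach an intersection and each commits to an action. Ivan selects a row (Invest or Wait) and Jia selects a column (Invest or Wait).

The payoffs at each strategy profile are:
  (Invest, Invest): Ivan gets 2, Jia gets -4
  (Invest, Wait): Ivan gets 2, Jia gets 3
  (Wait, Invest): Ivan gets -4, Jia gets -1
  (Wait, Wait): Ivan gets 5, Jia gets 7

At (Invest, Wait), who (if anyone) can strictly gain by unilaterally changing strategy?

Ivan

Ivan at (Invest, Wait) earns 2; deviating to Wait yields 5 — a strict improvement.
Jia earns 3; deviating to Invest yields -4 — not better.
Only Ivan has a strictly profitable deviation.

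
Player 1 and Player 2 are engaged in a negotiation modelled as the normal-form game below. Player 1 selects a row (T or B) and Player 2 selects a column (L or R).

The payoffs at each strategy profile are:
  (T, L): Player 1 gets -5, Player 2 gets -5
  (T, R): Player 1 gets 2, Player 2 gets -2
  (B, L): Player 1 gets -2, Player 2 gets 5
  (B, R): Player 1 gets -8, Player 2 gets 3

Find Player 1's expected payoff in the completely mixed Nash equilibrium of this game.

-44/13

First find q, the probability Player 2 plays L, from Player 1's indifference between T and B: −5q + 2(1−q) = −2q − 8(1−q), giving q = 10/13.
Since Player 1 is indifferent in equilibrium, Player 1's expected payoff equals the payoff from either row against (10/13, 3/13). Using T: −5(10/13) + 2(3/13) = -44/13.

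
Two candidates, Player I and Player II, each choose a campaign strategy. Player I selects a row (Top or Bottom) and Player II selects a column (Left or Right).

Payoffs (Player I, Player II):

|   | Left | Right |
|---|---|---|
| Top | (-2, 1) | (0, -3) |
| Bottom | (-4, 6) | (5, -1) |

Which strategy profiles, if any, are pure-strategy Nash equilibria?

(Top, Left)

(Top, Left): Player I gets -2 ≥ -4 from Bottom, and Player II gets 1 ≥ -3 from Right — Nash equilibrium.
(Top, Right): Player I prefers Bottom (5 > 0); Player II prefers Left (1 > -3) — not an equilibrium.
(Bottom, Left): Player I prefers Top (-2 > -4) — not an equilibrium.
(Bottom, Right): Player II prefers Left (6 > -1) — not an equilibrium.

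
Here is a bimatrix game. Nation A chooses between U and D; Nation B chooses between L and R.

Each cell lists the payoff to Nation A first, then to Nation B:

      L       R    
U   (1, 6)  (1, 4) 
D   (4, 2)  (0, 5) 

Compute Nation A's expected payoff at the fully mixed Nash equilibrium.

1

First find q, the probability Nation B plays L, from Nation A's indifference between U and D: q + (1−q) = 4q, giving q = 1/4.
Since Nation A is indifferent in equilibrium, Nation A's expected payoff equals the payoff from either row against (1/4, 3/4). Using U: (1/4) + (3/4) = 1.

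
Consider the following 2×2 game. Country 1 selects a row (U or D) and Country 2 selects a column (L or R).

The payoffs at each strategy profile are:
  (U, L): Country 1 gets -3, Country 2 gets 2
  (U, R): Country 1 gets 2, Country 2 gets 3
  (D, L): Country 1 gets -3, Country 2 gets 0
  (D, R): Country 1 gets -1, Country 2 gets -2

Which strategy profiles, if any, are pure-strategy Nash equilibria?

(U, L): Country 2 prefers R (3 > 2) — not an equilibrium.
(U, R): Country 1 gets 2 ≥ -1 from D, and Country 2 gets 3 ≥ 2 from L — Nash equilibrium.
(D, L): Country 1 gets -3 ≥ -3 from U, and Country 2 gets 0 ≥ -2 from R — Nash equilibrium.
(D, R): Country 1 prefers U (2 > -1); Country 2 prefers L (0 > -2) — not an equilibrium.

(U, R) and (D, L)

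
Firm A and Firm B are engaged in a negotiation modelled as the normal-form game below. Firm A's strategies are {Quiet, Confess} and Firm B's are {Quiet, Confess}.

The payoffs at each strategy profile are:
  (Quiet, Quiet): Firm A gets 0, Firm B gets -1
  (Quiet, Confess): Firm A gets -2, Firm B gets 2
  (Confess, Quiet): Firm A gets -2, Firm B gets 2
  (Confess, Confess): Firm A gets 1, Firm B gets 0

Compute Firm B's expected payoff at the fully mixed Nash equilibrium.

4/5

First find x, the probability Firm A plays Quiet, from Firm B's indifference between Quiet and Confess: −x + 2(1−x) = 2x, giving x = 2/5.
Since Firm B is indifferent in equilibrium, Firm B's expected payoff equals the payoff from either column against (2/5, 3/5). Using Quiet: −(2/5) + 2(3/5) = 4/5.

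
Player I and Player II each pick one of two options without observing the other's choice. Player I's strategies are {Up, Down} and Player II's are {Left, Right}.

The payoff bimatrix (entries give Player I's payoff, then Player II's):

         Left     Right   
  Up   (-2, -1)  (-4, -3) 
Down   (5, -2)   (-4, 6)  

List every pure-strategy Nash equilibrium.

(Down, Right)

(Up, Left): Player I prefers Down (5 > -2) — not an equilibrium.
(Up, Right): Player II prefers Left (-1 > -3) — not an equilibrium.
(Down, Left): Player II prefers Right (6 > -2) — not an equilibrium.
(Down, Right): Player I gets -4 ≥ -4 from Up, and Player II gets 6 ≥ -2 from Left — Nash equilibrium.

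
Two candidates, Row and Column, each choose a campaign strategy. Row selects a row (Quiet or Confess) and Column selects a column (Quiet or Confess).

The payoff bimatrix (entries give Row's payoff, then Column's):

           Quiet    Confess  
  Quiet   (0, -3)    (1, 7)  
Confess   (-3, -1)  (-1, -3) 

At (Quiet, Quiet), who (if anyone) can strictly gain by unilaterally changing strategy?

Column

Row at (Quiet, Quiet) earns 0; deviating to Confess yields -3 — not better.
Column earns -3; deviating to Confess yields 7 — a strict improvement.
Only Column has a strictly profitable deviation.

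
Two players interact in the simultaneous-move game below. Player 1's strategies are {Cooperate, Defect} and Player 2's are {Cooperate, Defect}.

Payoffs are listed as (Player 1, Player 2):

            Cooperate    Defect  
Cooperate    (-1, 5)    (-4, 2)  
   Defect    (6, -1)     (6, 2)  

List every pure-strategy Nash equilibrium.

(Cooperate, Cooperate): Player 1 prefers Defect (6 > -1) — not an equilibrium.
(Cooperate, Defect): Player 1 prefers Defect (6 > -4); Player 2 prefers Cooperate (5 > 2) — not an equilibrium.
(Defect, Cooperate): Player 2 prefers Defect (2 > -1) — not an equilibrium.
(Defect, Defect): Player 1 gets 6 ≥ -4 from Cooperate, and Player 2 gets 2 ≥ -1 from Cooperate — Nash equilibrium.

(Defect, Defect)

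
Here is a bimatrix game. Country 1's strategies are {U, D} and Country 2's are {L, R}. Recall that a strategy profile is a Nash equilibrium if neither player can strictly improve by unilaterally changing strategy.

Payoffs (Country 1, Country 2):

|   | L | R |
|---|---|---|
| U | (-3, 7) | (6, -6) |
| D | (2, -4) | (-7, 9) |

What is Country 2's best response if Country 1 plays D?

Against D, Country 2 earns -4 from L and 9 from R.
So R is the best response.

R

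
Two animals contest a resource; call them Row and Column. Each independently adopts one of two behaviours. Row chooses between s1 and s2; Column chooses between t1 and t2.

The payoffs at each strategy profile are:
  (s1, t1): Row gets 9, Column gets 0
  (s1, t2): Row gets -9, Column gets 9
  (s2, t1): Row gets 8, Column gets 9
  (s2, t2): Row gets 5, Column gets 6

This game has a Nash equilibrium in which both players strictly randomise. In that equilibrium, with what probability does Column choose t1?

14/15

Let q be the probability that Column plays t1. In a completely mixed equilibrium, Row must be indifferent between s1 and s2.
Row's expected payoff from s1 is 9q − 9(1−q); from s2 it is 8q + 5(1−q).
Setting these equal: 18q − 9 = 3q + 5, so q = 14/15.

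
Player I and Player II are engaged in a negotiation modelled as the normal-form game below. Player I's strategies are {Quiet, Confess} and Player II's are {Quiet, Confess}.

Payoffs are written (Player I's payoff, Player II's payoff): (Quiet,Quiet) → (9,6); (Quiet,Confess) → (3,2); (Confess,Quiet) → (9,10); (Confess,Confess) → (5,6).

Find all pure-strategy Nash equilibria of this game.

(Quiet, Quiet) and (Confess, Quiet)

(Quiet, Quiet): Player I gets 9 ≥ 9 from Confess, and Player II gets 6 ≥ 2 from Confess — Nash equilibrium.
(Quiet, Confess): Player I prefers Confess (5 > 3); Player II prefers Quiet (6 > 2) — not an equilibrium.
(Confess, Quiet): Player I gets 9 ≥ 9 from Quiet, and Player II gets 10 ≥ 6 from Confess — Nash equilibrium.
(Confess, Confess): Player II prefers Quiet (10 > 6) — not an equilibrium.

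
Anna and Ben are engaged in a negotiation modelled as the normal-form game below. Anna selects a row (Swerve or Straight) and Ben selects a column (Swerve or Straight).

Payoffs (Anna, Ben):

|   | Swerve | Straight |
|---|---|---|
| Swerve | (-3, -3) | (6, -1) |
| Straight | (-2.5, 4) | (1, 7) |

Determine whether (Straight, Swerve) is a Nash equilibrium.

No

At (Straight, Swerve), Anna earns -2.5; switching to Swerve would give -3, so Anna has no profitable deviation.
Ben earns 4; switching to Straight would give 7, so Ben would deviate.
Since at least one player can profitably deviate, this is not a Nash equilibrium.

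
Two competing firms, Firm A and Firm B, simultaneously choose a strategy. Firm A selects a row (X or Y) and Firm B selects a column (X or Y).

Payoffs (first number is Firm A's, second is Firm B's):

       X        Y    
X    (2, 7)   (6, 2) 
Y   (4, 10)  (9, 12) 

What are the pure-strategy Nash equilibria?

(Y, Y)

(X, X): Firm A prefers Y (4 > 2) — not an equilibrium.
(X, Y): Firm A prefers Y (9 > 6); Firm B prefers X (7 > 2) — not an equilibrium.
(Y, X): Firm B prefers Y (12 > 10) — not an equilibrium.
(Y, Y): Firm A gets 9 ≥ 6 from X, and Firm B gets 12 ≥ 10 from X — Nash equilibrium.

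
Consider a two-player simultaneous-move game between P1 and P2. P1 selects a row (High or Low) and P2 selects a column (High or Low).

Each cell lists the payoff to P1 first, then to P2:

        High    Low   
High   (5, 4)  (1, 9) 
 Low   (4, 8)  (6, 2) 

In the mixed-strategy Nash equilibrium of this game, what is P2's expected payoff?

64/11

First find x, the probability P1 plays High, from P2's indifference between High and Low: 4x + 8(1−x) = 9x + 2(1−x), giving x = 6/11.
Since P2 is indifferent in equilibrium, P2's expected payoff equals the payoff from either column against (6/11, 5/11). Using High: 4(6/11) + 8(5/11) = 64/11.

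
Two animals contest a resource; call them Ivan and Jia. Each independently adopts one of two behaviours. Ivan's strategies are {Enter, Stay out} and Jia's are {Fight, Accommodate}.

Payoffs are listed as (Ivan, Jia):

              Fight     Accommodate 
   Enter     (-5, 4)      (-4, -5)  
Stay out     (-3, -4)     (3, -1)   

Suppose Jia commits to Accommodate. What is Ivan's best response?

Stay out

Against Accommodate, Ivan earns -4 from Enter and 3 from Stay out.
So Stay out is the best response.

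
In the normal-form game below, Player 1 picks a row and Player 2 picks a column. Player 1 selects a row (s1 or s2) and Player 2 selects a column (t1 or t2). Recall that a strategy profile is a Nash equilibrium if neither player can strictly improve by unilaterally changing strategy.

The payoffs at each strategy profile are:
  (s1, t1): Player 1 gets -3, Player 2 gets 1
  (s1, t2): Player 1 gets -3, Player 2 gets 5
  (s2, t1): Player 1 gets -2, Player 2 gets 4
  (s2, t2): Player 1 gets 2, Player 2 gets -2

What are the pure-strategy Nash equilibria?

(s2, t1)

(s1, t1): Player 1 prefers s2 (-2 > -3); Player 2 prefers t2 (5 > 1) — not an equilibrium.
(s1, t2): Player 1 prefers s2 (2 > -3) — not an equilibrium.
(s2, t1): Player 1 gets -2 ≥ -3 from s1, and Player 2 gets 4 ≥ -2 from t2 — Nash equilibrium.
(s2, t2): Player 2 prefers t1 (4 > -2) — not an equilibrium.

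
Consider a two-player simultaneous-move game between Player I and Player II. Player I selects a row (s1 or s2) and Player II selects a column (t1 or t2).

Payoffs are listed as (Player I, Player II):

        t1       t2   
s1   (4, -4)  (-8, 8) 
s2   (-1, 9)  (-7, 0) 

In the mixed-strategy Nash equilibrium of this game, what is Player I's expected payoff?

-6

First find q, the probability Player II plays t1, from Player I's indifference between s1 and s2: 4q − 8(1−q) = −q − 7(1−q), giving q = 1/6.
Since Player I is indifferent in equilibrium, Player I's expected payoff equals the payoff from either row against (1/6, 5/6). Using s1: 4(1/6) − 8(5/6) = -6.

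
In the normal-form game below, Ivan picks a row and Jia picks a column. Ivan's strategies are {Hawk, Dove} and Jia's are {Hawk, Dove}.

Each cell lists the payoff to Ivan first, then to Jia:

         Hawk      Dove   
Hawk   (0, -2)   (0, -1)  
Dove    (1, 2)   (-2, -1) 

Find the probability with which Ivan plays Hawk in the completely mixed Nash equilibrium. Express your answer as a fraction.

Let x be the probability that Ivan plays Hawk. In a completely mixed equilibrium, Jia must be indifferent between Hawk and Dove.
Jia's expected payoff from Hawk is −2x + 2(1−x); from Dove it is −x − (1−x).
Setting these equal: −4x + 2 = -1, so x = 3/4.

3/4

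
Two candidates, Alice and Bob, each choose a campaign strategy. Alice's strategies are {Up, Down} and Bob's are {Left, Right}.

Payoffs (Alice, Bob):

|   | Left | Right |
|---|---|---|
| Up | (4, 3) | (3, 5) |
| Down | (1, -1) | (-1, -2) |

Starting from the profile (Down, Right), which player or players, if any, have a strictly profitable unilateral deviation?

Both

Alice at (Down, Right) earns -1; deviating to Up yields 3 — a strict improvement.
Bob earns -2; deviating to Left yields -1 — a strict improvement.
Both Alice and Bob have strictly profitable deviations.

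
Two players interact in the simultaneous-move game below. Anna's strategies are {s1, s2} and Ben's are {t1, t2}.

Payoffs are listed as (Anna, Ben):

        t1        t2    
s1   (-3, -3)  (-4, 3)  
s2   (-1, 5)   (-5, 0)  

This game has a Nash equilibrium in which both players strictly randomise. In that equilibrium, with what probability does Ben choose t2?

2/3

Let q be the probability that Ben plays t1. In a completely mixed equilibrium, Anna must be indifferent between s1 and s2.
Anna's expected payoff from s1 is −3q − 4(1−q); from s2 it is −q − 5(1−q).
Setting these equal: q − 4 = 4q − 5, so q = 1/3.
Therefore Ben plays t2 with probability 1 − 1/3 = 2/3.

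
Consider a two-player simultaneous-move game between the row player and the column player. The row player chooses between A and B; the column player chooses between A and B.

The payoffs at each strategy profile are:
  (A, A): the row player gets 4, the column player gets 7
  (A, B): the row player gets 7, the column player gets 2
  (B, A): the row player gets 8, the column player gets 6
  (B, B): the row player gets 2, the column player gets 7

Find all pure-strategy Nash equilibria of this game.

none

(A, A): the row player prefers B (8 > 4) — not an equilibrium.
(A, B): the column player prefers A (7 > 2) — not an equilibrium.
(B, A): the column player prefers B (7 > 6) — not an equilibrium.
(B, B): the row player prefers A (7 > 2) — not an equilibrium.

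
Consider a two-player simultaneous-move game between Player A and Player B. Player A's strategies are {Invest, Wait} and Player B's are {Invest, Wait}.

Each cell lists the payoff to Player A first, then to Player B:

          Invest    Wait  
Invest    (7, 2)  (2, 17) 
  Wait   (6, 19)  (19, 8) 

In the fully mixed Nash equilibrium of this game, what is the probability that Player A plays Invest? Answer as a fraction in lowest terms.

11/26

Let r be the probability that Player A plays Invest. In a completely mixed equilibrium, Player B must be indifferent between Invest and Wait.
Player B's expected payoff from Invest is 2r + 19(1−r); from Wait it is 17r + 8(1−r).
Setting these equal: −17r + 19 = 9r + 8, so r = 11/26.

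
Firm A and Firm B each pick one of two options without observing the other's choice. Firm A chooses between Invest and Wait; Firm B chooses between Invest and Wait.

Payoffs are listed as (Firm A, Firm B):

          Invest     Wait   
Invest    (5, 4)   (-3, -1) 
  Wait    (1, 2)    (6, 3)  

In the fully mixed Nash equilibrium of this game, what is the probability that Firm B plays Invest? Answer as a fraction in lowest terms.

Let q be the probability that Firm B plays Invest. In a completely mixed equilibrium, Firm A must be indifferent between Invest and Wait.
Firm A's expected payoff from Invest is 5q − 3(1−q); from Wait it is q + 6(1−q).
Setting these equal: 8q − 3 = −5q + 6, so q = 9/13.

9/13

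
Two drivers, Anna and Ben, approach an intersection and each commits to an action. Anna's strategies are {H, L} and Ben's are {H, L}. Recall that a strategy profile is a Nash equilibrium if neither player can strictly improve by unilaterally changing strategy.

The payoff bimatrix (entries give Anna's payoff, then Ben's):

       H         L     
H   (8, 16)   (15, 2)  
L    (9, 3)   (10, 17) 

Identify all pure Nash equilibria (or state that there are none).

(H, H): Anna prefers L (9 > 8) — not an equilibrium.
(H, L): Ben prefers H (16 > 2) — not an equilibrium.
(L, H): Ben prefers L (17 > 3) — not an equilibrium.
(L, L): Anna prefers H (15 > 10) — not an equilibrium.

none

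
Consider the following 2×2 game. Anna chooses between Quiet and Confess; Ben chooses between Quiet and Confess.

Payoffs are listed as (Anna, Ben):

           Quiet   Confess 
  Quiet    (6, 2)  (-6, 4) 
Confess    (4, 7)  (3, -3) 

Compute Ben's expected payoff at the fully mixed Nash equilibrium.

17/6

First find x, the probability Anna plays Quiet, from Ben's indifference between Quiet and Confess: 2x + 7(1−x) = 4x − 3(1−x), giving x = 5/6.
Since Ben is indifferent in equilibrium, Ben's expected payoff equals the payoff from either column against (5/6, 1/6). Using Quiet: 2(5/6) + 7(1/6) = 17/6.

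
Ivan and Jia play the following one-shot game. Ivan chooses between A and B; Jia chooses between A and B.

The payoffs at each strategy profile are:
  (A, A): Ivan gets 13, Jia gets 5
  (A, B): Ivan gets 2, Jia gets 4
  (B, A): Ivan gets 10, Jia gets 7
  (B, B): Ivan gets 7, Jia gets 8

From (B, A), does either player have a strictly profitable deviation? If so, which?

Both

Ivan at (B, A) earns 10; deviating to A yields 13 — a strict improvement.
Jia earns 7; deviating to B yields 8 — a strict improvement.
Both Ivan and Jia have strictly profitable deviations.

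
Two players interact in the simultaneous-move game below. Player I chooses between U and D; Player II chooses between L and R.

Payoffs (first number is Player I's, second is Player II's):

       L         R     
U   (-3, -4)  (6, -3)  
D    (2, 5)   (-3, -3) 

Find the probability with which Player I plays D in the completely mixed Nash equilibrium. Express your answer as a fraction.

Let r be the probability that Player I plays U. In a completely mixed equilibrium, Player II must be indifferent between L and R.
Player II's expected payoff from L is −4r + 5(1−r); from R it is −3r − 3(1−r).
Setting these equal: −9r + 5 = -3, so r = 8/9.
Therefore Player I plays D with probability 1 − 8/9 = 1/9.

1/9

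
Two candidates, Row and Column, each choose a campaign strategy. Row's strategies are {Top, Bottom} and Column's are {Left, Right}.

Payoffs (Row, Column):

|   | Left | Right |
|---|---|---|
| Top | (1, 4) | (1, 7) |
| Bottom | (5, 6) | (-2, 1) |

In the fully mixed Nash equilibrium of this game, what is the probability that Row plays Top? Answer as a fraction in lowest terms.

Let x be the probability that Row plays Top. In a completely mixed equilibrium, Column must be indifferent between Left and Right.
Column's expected payoff from Left is 4x + 6(1−x); from Right it is 7x + (1−x).
Setting these equal: −2x + 6 = 6x + 1, so x = 5/8.

5/8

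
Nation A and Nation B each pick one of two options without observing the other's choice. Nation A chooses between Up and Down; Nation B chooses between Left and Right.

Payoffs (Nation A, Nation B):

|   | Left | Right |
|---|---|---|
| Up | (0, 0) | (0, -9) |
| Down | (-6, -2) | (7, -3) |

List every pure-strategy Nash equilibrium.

(Up, Left)

(Up, Left): Nation A gets 0 ≥ -6 from Down, and Nation B gets 0 ≥ -9 from Right — Nash equilibrium.
(Up, Right): Nation A prefers Down (7 > 0); Nation B prefers Left (0 > -9) — not an equilibrium.
(Down, Left): Nation A prefers Up (0 > -6) — not an equilibrium.
(Down, Right): Nation B prefers Left (-2 > -3) — not an equilibrium.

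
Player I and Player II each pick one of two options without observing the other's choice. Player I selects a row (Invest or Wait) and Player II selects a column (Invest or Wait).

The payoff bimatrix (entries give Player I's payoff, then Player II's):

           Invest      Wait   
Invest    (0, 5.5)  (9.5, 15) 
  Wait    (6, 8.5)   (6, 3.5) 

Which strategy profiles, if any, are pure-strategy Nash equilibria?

(Invest, Invest): Player I prefers Wait (6 > 0); Player II prefers Wait (15 > 5.5) — not an equilibrium.
(Invest, Wait): Player I gets 9.5 ≥ 6 from Wait, and Player II gets 15 ≥ 5.5 from Invest — Nash equilibrium.
(Wait, Invest): Player I gets 6 ≥ 0 from Invest, and Player II gets 8.5 ≥ 3.5 from Wait — Nash equilibrium.
(Wait, Wait): Player I prefers Invest (9.5 > 6); Player II prefers Invest (8.5 > 3.5) — not an equilibrium.

(Invest, Wait) and (Wait, Invest)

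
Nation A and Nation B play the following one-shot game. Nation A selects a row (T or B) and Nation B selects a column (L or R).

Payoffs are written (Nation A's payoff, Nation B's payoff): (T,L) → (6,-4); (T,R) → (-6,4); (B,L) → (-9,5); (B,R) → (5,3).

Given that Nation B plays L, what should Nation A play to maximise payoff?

T

Against L, Nation A earns 6 from T and -9 from B.
So T is the best response.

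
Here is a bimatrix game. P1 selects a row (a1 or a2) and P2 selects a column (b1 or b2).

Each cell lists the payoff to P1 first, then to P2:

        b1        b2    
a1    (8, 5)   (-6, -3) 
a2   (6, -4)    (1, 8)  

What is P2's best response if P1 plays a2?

Against a2, P2 earns -4 from b1 and 8 from b2.
So b2 is the best response.

b2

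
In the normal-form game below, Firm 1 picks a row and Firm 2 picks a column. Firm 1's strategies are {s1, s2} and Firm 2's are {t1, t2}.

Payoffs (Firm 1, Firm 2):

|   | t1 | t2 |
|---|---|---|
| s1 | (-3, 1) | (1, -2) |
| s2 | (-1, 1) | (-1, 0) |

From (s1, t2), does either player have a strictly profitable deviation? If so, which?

Firm 2

Firm 1 at (s1, t2) earns 1; deviating to s2 yields -1 — not better.
Firm 2 earns -2; deviating to t1 yields 1 — a strict improvement.
Only Firm 2 has a strictly profitable deviation.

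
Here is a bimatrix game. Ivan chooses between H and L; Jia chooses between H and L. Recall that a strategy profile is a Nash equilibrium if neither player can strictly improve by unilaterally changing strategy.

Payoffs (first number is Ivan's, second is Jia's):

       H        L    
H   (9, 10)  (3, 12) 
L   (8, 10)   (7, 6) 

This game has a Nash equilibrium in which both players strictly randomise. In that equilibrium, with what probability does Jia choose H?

4/5

Let y be the probability that Jia plays H. In a completely mixed equilibrium, Ivan must be indifferent between H and L.
Ivan's expected payoff from H is 9y + 3(1−y); from L it is 8y + 7(1−y).
Setting these equal: 6y + 3 = y + 7, so y = 4/5.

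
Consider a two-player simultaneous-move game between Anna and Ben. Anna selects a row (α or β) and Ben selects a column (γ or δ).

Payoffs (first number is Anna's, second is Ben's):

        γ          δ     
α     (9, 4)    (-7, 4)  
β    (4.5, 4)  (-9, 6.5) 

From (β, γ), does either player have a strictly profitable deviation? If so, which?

Anna at (β, γ) earns 4.5; deviating to α yields 9 — a strict improvement.
Ben earns 4; deviating to δ yields 6.5 — a strict improvement.
Both Anna and Ben have strictly profitable deviations.

Both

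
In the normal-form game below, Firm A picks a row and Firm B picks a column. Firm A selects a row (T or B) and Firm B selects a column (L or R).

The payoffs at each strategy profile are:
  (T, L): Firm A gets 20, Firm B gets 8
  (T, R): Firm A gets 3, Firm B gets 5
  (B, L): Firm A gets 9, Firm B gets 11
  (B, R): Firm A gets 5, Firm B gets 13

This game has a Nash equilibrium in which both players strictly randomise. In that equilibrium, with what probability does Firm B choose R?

Let c be the probability that Firm B plays L. In a completely mixed equilibrium, Firm A must be indifferent between T and B.
Firm A's expected payoff from T is 20c + 3(1−c); from B it is 9c + 5(1−c).
Setting these equal: 17c + 3 = 4c + 5, so c = 2/13.
Therefore Firm B plays R with probability 1 − 2/13 = 11/13.

11/13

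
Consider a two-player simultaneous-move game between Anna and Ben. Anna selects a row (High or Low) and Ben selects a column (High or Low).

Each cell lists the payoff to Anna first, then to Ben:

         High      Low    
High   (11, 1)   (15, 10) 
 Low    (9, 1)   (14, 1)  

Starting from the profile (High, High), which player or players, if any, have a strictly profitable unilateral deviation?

Anna at (High, High) earns 11; deviating to Low yields 9 — not better.
Ben earns 1; deviating to Low yields 10 — a strict improvement.
Only Ben has a strictly profitable deviation.

Ben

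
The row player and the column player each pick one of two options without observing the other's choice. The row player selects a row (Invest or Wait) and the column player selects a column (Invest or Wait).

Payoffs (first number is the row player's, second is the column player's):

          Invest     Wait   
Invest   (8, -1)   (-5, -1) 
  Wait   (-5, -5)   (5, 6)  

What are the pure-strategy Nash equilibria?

(Invest, Invest) and (Wait, Wait)

(Invest, Invest): the row player gets 8 ≥ -5 from Wait, and the column player gets -1 ≥ -1 from Wait — Nash equilibrium.
(Invest, Wait): the row player prefers Wait (5 > -5) — not an equilibrium.
(Wait, Invest): the row player prefers Invest (8 > -5); the column player prefers Wait (6 > -5) — not an equilibrium.
(Wait, Wait): the row player gets 5 ≥ -5 from Invest, and the column player gets 6 ≥ -5 from Invest — Nash equilibrium.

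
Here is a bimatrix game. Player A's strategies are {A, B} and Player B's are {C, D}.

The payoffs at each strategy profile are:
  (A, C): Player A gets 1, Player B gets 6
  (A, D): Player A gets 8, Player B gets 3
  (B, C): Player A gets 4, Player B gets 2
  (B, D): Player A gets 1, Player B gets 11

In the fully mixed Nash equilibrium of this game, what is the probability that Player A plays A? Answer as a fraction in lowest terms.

3/4

Let r be the probability that Player A plays A. In a completely mixed equilibrium, Player B must be indifferent between C and D.
Player B's expected payoff from C is 6r + 2(1−r); from D it is 3r + 11(1−r).
Setting these equal: 4r + 2 = −8r + 11, so r = 3/4.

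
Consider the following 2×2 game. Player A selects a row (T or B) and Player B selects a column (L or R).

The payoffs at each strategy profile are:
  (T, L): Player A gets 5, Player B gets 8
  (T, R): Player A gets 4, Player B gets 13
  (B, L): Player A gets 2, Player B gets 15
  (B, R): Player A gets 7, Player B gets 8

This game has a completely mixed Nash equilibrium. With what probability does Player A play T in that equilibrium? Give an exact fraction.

Let p be the probability that Player A plays T. In a completely mixed equilibrium, Player B must be indifferent between L and R.
Player B's expected payoff from L is 8p + 15(1−p); from R it is 13p + 8(1−p).
Setting these equal: −7p + 15 = 5p + 8, so p = 7/12.

7/12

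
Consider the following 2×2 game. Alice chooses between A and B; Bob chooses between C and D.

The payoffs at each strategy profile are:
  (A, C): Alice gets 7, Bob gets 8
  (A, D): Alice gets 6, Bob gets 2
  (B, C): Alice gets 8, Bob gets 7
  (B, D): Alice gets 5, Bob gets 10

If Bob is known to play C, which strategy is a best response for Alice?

Against C, Alice earns 7 from A and 8 from B.
So B is the best response.

B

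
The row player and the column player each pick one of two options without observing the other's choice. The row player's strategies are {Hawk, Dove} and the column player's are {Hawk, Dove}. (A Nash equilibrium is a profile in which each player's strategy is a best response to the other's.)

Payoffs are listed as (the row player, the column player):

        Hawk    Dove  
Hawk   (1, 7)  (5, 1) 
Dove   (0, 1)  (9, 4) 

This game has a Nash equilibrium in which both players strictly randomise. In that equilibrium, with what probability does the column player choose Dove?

1/5

Let q be the probability that the column player plays Hawk. In a completely mixed equilibrium, the row player must be indifferent between Hawk and Dove.
The row player's expected payoff from Hawk is q + 5(1−q); from Dove it is 9(1−q).
Setting these equal: −4q + 5 = −9q + 9, so q = 4/5.
Therefore the column player plays Dove with probability 1 − 4/5 = 1/5.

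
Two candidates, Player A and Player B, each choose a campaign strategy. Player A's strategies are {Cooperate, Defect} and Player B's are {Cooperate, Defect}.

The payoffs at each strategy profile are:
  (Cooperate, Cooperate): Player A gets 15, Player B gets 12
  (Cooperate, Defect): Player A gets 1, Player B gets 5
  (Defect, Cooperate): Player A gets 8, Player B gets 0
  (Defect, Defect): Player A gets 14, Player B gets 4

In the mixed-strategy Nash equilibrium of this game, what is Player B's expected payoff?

48/11

First find p, the probability Player A plays Cooperate, from Player B's indifference between Cooperate and Defect: 12p = 5p + 4(1−p), giving p = 4/11.
Since Player B is indifferent in equilibrium, Player B's expected payoff equals the payoff from either column against (4/11, 7/11). Using Cooperate: 12(4/11) = 48/11.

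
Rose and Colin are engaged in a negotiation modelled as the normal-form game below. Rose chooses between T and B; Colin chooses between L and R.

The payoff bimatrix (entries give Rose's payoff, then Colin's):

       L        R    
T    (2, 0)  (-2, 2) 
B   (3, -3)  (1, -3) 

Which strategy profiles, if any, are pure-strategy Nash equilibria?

(T, L): Rose prefers B (3 > 2); Colin prefers R (2 > 0) — not an equilibrium.
(T, R): Rose prefers B (1 > -2) — not an equilibrium.
(B, L): Rose gets 3 ≥ 2 from T, and Colin gets -3 ≥ -3 from R — Nash equilibrium.
(B, R): Rose gets 1 ≥ -2 from T, and Colin gets -3 ≥ -3 from L — Nash equilibrium.

(B, L) and (B, R)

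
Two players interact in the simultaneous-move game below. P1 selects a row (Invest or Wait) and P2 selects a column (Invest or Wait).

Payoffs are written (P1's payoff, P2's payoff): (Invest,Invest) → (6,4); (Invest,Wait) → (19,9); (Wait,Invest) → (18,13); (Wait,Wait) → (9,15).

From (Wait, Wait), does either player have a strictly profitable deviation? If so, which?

P1

P1 at (Wait, Wait) earns 9; deviating to Invest yields 19 — a strict improvement.
P2 earns 15; deviating to Invest yields 13 — not better.
Only P1 has a strictly profitable deviation.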